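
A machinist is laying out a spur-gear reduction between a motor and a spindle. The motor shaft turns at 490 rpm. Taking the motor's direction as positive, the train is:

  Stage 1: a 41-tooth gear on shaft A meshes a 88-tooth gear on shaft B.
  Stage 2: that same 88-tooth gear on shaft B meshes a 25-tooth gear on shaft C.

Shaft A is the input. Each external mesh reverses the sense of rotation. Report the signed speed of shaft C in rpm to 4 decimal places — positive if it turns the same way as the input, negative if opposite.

Stage 1 [41T→88T]: ω = 490.0000×41/88 = 228.2955 rpm, dir flips to −; running = −228.2955
Stage 2 [88T→25T]: ω = 228.2955×88/25 = 803.6000 rpm, dir flips to +; running = +803.6000

+803.6000 rpm (same as input, |ω| = 803.6000 rpm)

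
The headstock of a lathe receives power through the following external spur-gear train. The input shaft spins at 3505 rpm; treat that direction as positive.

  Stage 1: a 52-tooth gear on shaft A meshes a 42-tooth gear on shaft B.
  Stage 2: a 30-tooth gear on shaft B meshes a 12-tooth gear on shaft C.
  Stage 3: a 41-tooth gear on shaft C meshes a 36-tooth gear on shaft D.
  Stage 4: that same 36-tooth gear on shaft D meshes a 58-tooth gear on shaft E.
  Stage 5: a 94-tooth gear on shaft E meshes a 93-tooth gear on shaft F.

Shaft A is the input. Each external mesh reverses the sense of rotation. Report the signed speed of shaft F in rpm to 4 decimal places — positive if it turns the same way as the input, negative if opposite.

-7751.4483 rpm (opposite to input, |ω| = 7751.4483 rpm)

Stage 1 [52T→42T]: ω = 3505.0000×52/42 = 4339.5238 rpm, dir flips to −; running = −4339.5238
Stage 2 [30T→12T]: ω = 4339.5238×30/12 = 10848.8095 rpm, dir flips to +; running = +10848.8095
Stage 3 [41T→36T]: ω = 10848.8095×41/36 = 12355.5886 rpm, dir flips to −; running = −12355.5886
Stage 4 [36T→58T]: ω = 12355.5886×36/58 = 7668.9860 rpm, dir flips to +; running = +7668.9860
Stage 5 [94T→93T]: ω = 7668.9860×94/93 = 7751.4483 rpm, dir flips to −; running = −7751.4483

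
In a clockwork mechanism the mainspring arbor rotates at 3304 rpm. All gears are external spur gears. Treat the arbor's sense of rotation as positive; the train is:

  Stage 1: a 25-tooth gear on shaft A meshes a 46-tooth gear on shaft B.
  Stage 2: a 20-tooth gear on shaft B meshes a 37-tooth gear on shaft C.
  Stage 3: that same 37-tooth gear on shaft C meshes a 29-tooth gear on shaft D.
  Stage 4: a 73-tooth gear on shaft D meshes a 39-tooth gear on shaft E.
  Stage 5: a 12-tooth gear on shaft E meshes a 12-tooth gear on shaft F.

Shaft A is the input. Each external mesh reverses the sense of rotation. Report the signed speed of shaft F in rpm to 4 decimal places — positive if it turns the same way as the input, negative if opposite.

-2317.9948 rpm (opposite to input, |ω| = 2317.9948 rpm)

Stage 1 [25T→46T]: ω = 3304.0000×25/46 = 1795.6522 rpm, dir flips to −; running = −1795.6522
Stage 2 [20T→37T]: ω = 1795.6522×20/37 = 970.6228 rpm, dir flips to +; running = +970.6228
Stage 3 [37T→29T]: ω = 970.6228×37/29 = 1238.3808 rpm, dir flips to −; running = −1238.3808
Stage 4 [73T→39T]: ω = 1238.3808×73/39 = 2317.9948 rpm, dir flips to +; running = +2317.9948
Stage 5 [12T→12T]: ω = 2317.9948×12/12 = 2317.9948 rpm, dir flips to −; running = −2317.9948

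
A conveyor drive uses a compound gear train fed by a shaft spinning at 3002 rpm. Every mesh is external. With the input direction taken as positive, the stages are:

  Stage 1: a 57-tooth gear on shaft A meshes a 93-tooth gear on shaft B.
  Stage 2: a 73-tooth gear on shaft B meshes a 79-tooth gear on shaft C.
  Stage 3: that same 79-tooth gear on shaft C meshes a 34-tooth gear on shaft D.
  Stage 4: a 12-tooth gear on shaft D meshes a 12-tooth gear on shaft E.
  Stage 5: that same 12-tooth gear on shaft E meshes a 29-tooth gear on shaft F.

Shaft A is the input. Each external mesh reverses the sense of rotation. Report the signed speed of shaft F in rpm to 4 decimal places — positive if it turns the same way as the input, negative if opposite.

-1634.6688 rpm (opposite to input, |ω| = 1634.6688 rpm)

Stage 1 [57T→93T]: ω = 3002.0000×57/93 = 1839.9355 rpm, dir flips to −; running = −1839.9355
Stage 2 [73T→79T]: ω = 1839.9355×73/79 = 1700.1935 rpm, dir flips to +; running = +1700.1935
Stage 3 [79T→34T]: ω = 1700.1935×79/34 = 3950.4497 rpm, dir flips to −; running = −3950.4497
Stage 4 [12T→12T]: ω = 3950.4497×12/12 = 3950.4497 rpm, dir flips to +; running = +3950.4497
Stage 5 [12T→29T]: ω = 3950.4497×12/29 = 1634.6688 rpm, dir flips to −; running = −1634.6688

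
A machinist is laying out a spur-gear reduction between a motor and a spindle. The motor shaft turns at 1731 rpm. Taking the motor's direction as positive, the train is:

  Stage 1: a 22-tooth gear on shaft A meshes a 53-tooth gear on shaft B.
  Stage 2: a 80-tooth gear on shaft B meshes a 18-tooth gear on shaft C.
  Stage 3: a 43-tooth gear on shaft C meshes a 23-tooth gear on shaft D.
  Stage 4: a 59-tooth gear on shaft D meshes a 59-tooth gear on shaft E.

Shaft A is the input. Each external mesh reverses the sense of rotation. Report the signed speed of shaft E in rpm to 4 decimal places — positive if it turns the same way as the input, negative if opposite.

Stage 1 [22T→53T]: ω = 1731.0000×22/53 = 718.5283 rpm, dir flips to −; running = −718.5283
Stage 2 [80T→18T]: ω = 718.5283×80/18 = 3193.4591 rpm, dir flips to +; running = +3193.4591
Stage 3 [43T→23T]: ω = 3193.4591×43/23 = 5970.3801 rpm, dir flips to −; running = −5970.3801
Stage 4 [59T→59T]: ω = 5970.3801×59/59 = 5970.3801 rpm, dir flips to +; running = +5970.3801

+5970.3801 rpm (same as input, |ω| = 5970.3801 rpm)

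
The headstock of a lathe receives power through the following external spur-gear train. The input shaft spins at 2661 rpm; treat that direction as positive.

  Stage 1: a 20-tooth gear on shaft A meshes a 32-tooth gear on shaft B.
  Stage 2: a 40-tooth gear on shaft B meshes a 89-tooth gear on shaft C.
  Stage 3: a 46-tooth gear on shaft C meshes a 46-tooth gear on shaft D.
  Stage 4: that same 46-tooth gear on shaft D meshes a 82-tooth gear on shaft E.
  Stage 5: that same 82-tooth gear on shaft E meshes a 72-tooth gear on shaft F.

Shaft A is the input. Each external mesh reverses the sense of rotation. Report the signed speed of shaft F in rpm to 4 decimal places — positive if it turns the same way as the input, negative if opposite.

Stage 1 [20T→32T]: ω = 2661.0000×20/32 = 1663.1250 rpm, dir flips to −; running = −1663.1250
Stage 2 [40T→89T]: ω = 1663.1250×40/89 = 747.4719 rpm, dir flips to +; running = +747.4719
Stage 3 [46T→46T]: ω = 747.4719×46/46 = 747.4719 rpm, dir flips to −; running = −747.4719
Stage 4 [46T→82T]: ω = 747.4719×46/82 = 419.3135 rpm, dir flips to +; running = +419.3135
Stage 5 [82T→72T]: ω = 419.3135×82/72 = 477.5515 rpm, dir flips to −; running = −477.5515

-477.5515 rpm (opposite to input, |ω| = 477.5515 rpm)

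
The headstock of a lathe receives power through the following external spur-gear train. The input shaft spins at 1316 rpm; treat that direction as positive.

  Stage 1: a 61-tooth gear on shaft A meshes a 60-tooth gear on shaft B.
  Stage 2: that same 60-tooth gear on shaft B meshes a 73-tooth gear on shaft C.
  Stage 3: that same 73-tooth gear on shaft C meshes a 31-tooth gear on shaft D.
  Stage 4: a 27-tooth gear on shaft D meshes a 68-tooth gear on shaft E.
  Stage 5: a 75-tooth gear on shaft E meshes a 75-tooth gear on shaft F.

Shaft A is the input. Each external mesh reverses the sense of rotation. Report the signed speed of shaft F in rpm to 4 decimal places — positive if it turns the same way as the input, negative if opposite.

Stage 1 [61T→60T]: ω = 1316.0000×61/60 = 1337.9333 rpm, dir flips to −; running = −1337.9333
Stage 2 [60T→73T]: ω = 1337.9333×60/73 = 1099.6712 rpm, dir flips to +; running = +1099.6712
Stage 3 [73T→31T]: ω = 1099.6712×73/31 = 2589.5484 rpm, dir flips to −; running = −2589.5484
Stage 4 [27T→68T]: ω = 2589.5484×27/68 = 1028.2030 rpm, dir flips to +; running = +1028.2030
Stage 5 [75T→75T]: ω = 1028.2030×75/75 = 1028.2030 rpm, dir flips to −; running = −1028.2030

-1028.2030 rpm (opposite to input, |ω| = 1028.2030 rpm)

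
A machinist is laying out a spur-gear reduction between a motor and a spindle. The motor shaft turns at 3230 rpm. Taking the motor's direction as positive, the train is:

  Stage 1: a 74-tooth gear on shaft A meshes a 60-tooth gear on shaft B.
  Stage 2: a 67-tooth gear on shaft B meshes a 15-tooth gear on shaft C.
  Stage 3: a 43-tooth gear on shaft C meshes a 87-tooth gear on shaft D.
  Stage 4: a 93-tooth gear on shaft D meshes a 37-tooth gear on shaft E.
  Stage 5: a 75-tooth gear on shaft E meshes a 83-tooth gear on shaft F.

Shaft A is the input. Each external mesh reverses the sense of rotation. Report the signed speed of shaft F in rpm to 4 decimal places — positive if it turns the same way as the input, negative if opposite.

Stage 1 [74T→60T]: ω = 3230.0000×74/60 = 3983.6667 rpm, dir flips to −; running = −3983.6667
Stage 2 [67T→15T]: ω = 3983.6667×67/15 = 17793.7111 rpm, dir flips to +; running = +17793.7111
Stage 3 [43T→87T]: ω = 17793.7111×43/87 = 8794.5928 rpm, dir flips to −; running = −8794.5928
Stage 4 [93T→37T]: ω = 8794.5928×93/37 = 22105.3280 rpm, dir flips to +; running = +22105.3280
Stage 5 [75T→83T]: ω = 22105.3280×75/83 = 19974.6939 rpm, dir flips to −; running = −19974.6939

-19974.6939 rpm (opposite to input, |ω| = 19974.6939 rpm)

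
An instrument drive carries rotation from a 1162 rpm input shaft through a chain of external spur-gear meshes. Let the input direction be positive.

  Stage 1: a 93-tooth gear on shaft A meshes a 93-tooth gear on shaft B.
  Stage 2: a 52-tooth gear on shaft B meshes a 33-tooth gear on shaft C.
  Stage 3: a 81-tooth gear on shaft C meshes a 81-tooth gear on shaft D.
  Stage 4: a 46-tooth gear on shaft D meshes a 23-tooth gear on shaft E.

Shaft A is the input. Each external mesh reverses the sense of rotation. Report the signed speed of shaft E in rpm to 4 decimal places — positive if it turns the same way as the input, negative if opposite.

Stage 1 [93T→93T]: ω = 1162.0000×93/93 = 1162.0000 rpm, dir flips to −; running = −1162.0000
Stage 2 [52T→33T]: ω = 1162.0000×52/33 = 1831.0303 rpm, dir flips to +; running = +1831.0303
Stage 3 [81T→81T]: ω = 1831.0303×81/81 = 1831.0303 rpm, dir flips to −; running = −1831.0303
Stage 4 [46T→23T]: ω = 1831.0303×46/23 = 3662.0606 rpm, dir flips to +; running = +3662.0606

+3662.0606 rpm (same as input, |ω| = 3662.0606 rpm)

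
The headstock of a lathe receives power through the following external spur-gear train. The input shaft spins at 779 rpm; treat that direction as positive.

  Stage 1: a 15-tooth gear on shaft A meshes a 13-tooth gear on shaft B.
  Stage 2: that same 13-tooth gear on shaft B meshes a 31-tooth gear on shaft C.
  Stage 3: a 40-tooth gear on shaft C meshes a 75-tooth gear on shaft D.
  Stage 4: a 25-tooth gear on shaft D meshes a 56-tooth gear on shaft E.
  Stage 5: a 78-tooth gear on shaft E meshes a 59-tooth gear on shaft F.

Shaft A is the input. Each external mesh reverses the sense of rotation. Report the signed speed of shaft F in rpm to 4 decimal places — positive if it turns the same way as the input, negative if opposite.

Stage 1 [15T→13T]: ω = 779.0000×15/13 = 898.8462 rpm, dir flips to −; running = −898.8462
Stage 2 [13T→31T]: ω = 898.8462×13/31 = 376.9355 rpm, dir flips to +; running = +376.9355
Stage 3 [40T→75T]: ω = 376.9355×40/75 = 201.0323 rpm, dir flips to −; running = −201.0323
Stage 4 [25T→56T]: ω = 201.0323×25/56 = 89.7465 rpm, dir flips to +; running = +89.7465
Stage 5 [78T→59T]: ω = 89.7465×78/59 = 118.6480 rpm, dir flips to −; running = −118.6480

-118.6480 rpm (opposite to input, |ω| = 118.6480 rpm)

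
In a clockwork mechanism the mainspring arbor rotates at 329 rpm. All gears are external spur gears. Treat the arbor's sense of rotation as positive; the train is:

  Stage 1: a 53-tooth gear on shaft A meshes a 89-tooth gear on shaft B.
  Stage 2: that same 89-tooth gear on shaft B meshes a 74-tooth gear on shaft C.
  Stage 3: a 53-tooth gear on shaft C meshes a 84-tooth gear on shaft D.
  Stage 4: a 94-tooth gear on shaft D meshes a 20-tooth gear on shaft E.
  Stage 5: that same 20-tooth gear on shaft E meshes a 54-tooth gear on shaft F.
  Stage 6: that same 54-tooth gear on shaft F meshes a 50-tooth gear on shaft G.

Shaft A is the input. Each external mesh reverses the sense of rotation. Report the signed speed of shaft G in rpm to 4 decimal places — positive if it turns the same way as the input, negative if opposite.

Stage 1 [53T→89T]: ω = 329.0000×53/89 = 195.9213 rpm, dir flips to −; running = −195.9213
Stage 2 [89T→74T]: ω = 195.9213×89/74 = 235.6351 rpm, dir flips to +; running = +235.6351
Stage 3 [53T→84T]: ω = 235.6351×53/84 = 148.6745 rpm, dir flips to −; running = −148.6745
Stage 4 [94T→20T]: ω = 148.6745×94/20 = 698.7704 rpm, dir flips to +; running = +698.7704
Stage 5 [20T→54T]: ω = 698.7704×20/54 = 258.8038 rpm, dir flips to −; running = −258.8038
Stage 6 [54T→50T]: ω = 258.8038×54/50 = 279.5082 rpm, dir flips to +; running = +279.5082

+279.5082 rpm (same as input, |ω| = 279.5082 rpm)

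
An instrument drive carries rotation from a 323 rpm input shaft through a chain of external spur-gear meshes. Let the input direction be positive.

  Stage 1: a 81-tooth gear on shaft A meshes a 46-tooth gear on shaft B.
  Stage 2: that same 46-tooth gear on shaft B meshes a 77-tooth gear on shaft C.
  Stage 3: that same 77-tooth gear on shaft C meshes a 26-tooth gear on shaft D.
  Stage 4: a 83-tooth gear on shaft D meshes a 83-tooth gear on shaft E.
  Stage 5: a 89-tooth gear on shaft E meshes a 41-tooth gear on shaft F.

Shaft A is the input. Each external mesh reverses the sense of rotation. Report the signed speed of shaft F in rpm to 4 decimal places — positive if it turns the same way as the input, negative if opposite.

Stage 1 [81T→46T]: ω = 323.0000×81/46 = 568.7609 rpm, dir flips to −; running = −568.7609
Stage 2 [46T→77T]: ω = 568.7609×46/77 = 339.7792 rpm, dir flips to +; running = +339.7792
Stage 3 [77T→26T]: ω = 339.7792×77/26 = 1006.2692 rpm, dir flips to −; running = −1006.2692
Stage 4 [83T→83T]: ω = 1006.2692×83/83 = 1006.2692 rpm, dir flips to +; running = +1006.2692
Stage 5 [89T→41T]: ω = 1006.2692×89/41 = 2184.3405 rpm, dir flips to −; running = −2184.3405

-2184.3405 rpm (opposite to input, |ω| = 2184.3405 rpm)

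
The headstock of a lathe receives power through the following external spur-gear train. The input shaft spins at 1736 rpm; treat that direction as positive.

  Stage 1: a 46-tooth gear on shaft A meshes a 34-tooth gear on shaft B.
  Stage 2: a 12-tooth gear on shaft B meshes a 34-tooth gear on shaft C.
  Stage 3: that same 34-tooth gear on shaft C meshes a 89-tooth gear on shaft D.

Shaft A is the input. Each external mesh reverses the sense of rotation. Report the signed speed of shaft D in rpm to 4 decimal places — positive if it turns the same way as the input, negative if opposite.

Stage 1 [46T→34T]: ω = 1736.0000×46/34 = 2348.7059 rpm, dir flips to −; running = −2348.7059
Stage 2 [12T→34T]: ω = 2348.7059×12/34 = 828.9550 rpm, dir flips to +; running = +828.9550
Stage 3 [34T→89T]: ω = 828.9550×34/89 = 316.6794 rpm, dir flips to −; running = −316.6794

-316.6794 rpm (opposite to input, |ω| = 316.6794 rpm)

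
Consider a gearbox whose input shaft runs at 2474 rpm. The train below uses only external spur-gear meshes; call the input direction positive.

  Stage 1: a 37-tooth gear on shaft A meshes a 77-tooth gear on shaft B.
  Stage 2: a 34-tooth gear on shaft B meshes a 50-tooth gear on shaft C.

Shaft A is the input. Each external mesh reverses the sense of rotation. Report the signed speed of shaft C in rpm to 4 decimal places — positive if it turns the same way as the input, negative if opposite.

Stage 1 [37T→77T]: ω = 2474.0000×37/77 = 1188.8052 rpm, dir flips to −; running = −1188.8052
Stage 2 [34T→50T]: ω = 1188.8052×34/50 = 808.3875 rpm, dir flips to +; running = +808.3875

+808.3875 rpm (same as input, |ω| = 808.3875 rpm)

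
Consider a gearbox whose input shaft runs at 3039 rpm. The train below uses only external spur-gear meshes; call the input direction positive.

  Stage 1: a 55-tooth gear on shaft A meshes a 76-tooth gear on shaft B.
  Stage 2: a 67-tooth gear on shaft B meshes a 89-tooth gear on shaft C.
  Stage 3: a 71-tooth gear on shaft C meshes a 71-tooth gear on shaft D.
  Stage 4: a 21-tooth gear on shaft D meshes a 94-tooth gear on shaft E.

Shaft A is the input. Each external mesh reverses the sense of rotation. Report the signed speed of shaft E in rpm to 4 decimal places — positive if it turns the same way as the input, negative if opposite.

Stage 1 [55T→76T]: ω = 3039.0000×55/76 = 2199.2763 rpm, dir flips to −; running = −2199.2763
Stage 2 [67T→89T]: ω = 2199.2763×67/89 = 1655.6350 rpm, dir flips to +; running = +1655.6350
Stage 3 [71T→71T]: ω = 1655.6350×71/71 = 1655.6350 rpm, dir flips to −; running = −1655.6350
Stage 4 [21T→94T]: ω = 1655.6350×21/94 = 369.8759 rpm, dir flips to +; running = +369.8759

+369.8759 rpm (same as input, |ω| = 369.8759 rpm)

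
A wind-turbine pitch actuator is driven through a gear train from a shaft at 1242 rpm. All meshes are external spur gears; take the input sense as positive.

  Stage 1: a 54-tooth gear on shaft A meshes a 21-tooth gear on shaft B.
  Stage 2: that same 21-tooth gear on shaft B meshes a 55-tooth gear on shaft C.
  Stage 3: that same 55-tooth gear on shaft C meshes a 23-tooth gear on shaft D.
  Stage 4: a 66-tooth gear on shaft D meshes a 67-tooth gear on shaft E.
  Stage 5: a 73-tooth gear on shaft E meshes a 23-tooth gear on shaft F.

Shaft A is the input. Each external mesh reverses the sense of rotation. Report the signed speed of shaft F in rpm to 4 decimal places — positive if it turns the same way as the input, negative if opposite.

-9116.9942 rpm (opposite to input, |ω| = 9116.9942 rpm)

Stage 1 [54T→21T]: ω = 1242.0000×54/21 = 3193.7143 rpm, dir flips to −; running = −3193.7143
Stage 2 [21T→55T]: ω = 3193.7143×21/55 = 1219.4182 rpm, dir flips to +; running = +1219.4182
Stage 3 [55T→23T]: ω = 1219.4182×55/23 = 2916.0000 rpm, dir flips to −; running = −2916.0000
Stage 4 [66T→67T]: ω = 2916.0000×66/67 = 2872.4776 rpm, dir flips to +; running = +2872.4776
Stage 5 [73T→23T]: ω = 2872.4776×73/23 = 9116.9942 rpm, dir flips to −; running = −9116.9942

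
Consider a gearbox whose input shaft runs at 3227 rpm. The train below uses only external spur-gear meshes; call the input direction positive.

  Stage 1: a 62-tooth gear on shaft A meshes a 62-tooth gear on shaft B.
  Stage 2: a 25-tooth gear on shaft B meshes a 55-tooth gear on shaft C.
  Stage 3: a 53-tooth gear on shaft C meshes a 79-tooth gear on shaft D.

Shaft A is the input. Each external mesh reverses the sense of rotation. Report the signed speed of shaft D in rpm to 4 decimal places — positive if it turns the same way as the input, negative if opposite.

-984.0679 rpm (opposite to input, |ω| = 984.0679 rpm)

Stage 1 [62T→62T]: ω = 3227.0000×62/62 = 3227.0000 rpm, dir flips to −; running = −3227.0000
Stage 2 [25T→55T]: ω = 3227.0000×25/55 = 1466.8182 rpm, dir flips to +; running = +1466.8182
Stage 3 [53T→79T]: ω = 1466.8182×53/79 = 984.0679 rpm, dir flips to −; running = −984.0679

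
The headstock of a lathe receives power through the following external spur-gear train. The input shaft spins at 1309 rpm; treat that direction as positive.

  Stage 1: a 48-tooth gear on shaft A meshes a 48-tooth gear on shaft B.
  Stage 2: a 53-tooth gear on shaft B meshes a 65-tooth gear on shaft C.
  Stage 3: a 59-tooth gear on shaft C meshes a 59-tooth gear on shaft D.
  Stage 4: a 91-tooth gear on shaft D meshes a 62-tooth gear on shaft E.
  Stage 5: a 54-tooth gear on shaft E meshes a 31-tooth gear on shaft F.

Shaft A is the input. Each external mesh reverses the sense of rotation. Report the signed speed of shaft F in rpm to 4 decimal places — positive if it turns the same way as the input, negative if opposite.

Stage 1 [48T→48T]: ω = 1309.0000×48/48 = 1309.0000 rpm, dir flips to −; running = −1309.0000
Stage 2 [53T→65T]: ω = 1309.0000×53/65 = 1067.3385 rpm, dir flips to +; running = +1067.3385
Stage 3 [59T→59T]: ω = 1067.3385×59/59 = 1067.3385 rpm, dir flips to −; running = −1067.3385
Stage 4 [91T→62T]: ω = 1067.3385×91/62 = 1566.5774 rpm, dir flips to +; running = +1566.5774
Stage 5 [54T→31T]: ω = 1566.5774×54/31 = 2728.8768 rpm, dir flips to −; running = −2728.8768

-2728.8768 rpm (opposite to input, |ω| = 2728.8768 rpm)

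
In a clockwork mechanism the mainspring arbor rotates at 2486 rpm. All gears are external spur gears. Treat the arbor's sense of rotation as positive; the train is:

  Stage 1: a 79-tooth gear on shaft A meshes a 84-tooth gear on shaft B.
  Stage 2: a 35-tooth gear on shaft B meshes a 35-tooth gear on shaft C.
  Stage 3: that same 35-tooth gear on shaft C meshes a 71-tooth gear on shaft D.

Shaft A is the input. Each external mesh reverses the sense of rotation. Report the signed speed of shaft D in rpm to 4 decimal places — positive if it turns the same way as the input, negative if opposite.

-1152.5469 rpm (opposite to input, |ω| = 1152.5469 rpm)

Stage 1 [79T→84T]: ω = 2486.0000×79/84 = 2338.0238 rpm, dir flips to −; running = −2338.0238
Stage 2 [35T→35T]: ω = 2338.0238×35/35 = 2338.0238 rpm, dir flips to +; running = +2338.0238
Stage 3 [35T→71T]: ω = 2338.0238×35/71 = 1152.5469 rpm, dir flips to −; running = −1152.5469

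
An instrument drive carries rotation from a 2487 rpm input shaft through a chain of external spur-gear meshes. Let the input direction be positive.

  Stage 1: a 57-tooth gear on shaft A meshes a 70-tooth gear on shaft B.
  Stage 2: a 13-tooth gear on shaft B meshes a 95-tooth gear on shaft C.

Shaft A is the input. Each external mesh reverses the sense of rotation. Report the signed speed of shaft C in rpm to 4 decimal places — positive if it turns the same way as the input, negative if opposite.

Stage 1 [57T→70T]: ω = 2487.0000×57/70 = 2025.1286 rpm, dir flips to −; running = −2025.1286
Stage 2 [13T→95T]: ω = 2025.1286×13/95 = 277.1229 rpm, dir flips to +; running = +277.1229

+277.1229 rpm (same as input, |ω| = 277.1229 rpm)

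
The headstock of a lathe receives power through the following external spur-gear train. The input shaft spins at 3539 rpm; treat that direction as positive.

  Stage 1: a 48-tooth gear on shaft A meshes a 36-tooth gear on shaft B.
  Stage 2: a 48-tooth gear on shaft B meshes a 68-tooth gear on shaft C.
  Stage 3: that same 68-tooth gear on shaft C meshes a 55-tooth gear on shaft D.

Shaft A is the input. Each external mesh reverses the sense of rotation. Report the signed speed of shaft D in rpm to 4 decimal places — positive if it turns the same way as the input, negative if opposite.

Stage 1 [48T→36T]: ω = 3539.0000×48/36 = 4718.6667 rpm, dir flips to −; running = −4718.6667
Stage 2 [48T→68T]: ω = 4718.6667×48/68 = 3330.8235 rpm, dir flips to +; running = +3330.8235
Stage 3 [68T→55T]: ω = 3330.8235×68/55 = 4118.1091 rpm, dir flips to −; running = −4118.1091

-4118.1091 rpm (opposite to input, |ω| = 4118.1091 rpm)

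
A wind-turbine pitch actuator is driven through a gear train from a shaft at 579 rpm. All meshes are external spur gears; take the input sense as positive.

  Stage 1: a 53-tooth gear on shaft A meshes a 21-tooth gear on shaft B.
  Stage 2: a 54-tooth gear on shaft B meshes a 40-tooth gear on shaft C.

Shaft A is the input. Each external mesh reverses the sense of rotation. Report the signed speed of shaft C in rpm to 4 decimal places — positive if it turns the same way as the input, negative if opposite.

+1972.7357 rpm (same as input, |ω| = 1972.7357 rpm)

Stage 1 [53T→21T]: ω = 579.0000×53/21 = 1461.2857 rpm, dir flips to −; running = −1461.2857
Stage 2 [54T→40T]: ω = 1461.2857×54/40 = 1972.7357 rpm, dir flips to +; running = +1972.7357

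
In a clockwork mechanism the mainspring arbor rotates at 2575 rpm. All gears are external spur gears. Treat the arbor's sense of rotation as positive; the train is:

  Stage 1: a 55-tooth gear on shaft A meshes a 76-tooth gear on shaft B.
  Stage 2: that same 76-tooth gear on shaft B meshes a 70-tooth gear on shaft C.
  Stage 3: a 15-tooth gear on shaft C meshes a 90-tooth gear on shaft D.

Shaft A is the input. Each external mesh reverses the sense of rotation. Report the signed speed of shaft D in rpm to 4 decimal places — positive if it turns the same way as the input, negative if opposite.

-337.2024 rpm (opposite to input, |ω| = 337.2024 rpm)

Stage 1 [55T→76T]: ω = 2575.0000×55/76 = 1863.4868 rpm, dir flips to −; running = −1863.4868
Stage 2 [76T→70T]: ω = 1863.4868×76/70 = 2023.2143 rpm, dir flips to +; running = +2023.2143
Stage 3 [15T→90T]: ω = 2023.2143×15/90 = 337.2024 rpm, dir flips to −; running = −337.2024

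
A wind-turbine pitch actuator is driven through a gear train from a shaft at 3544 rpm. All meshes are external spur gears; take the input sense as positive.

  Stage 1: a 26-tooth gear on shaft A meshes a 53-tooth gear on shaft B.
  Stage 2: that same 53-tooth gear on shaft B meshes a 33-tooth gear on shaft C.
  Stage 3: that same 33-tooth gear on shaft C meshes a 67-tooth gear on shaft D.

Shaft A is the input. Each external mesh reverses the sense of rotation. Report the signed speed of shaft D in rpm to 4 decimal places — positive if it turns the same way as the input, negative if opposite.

-1375.2836 rpm (opposite to input, |ω| = 1375.2836 rpm)

Stage 1 [26T→53T]: ω = 3544.0000×26/53 = 1738.5660 rpm, dir flips to −; running = −1738.5660
Stage 2 [53T→33T]: ω = 1738.5660×53/33 = 2792.2424 rpm, dir flips to +; running = +2792.2424
Stage 3 [33T→67T]: ω = 2792.2424×33/67 = 1375.2836 rpm, dir flips to −; running = −1375.2836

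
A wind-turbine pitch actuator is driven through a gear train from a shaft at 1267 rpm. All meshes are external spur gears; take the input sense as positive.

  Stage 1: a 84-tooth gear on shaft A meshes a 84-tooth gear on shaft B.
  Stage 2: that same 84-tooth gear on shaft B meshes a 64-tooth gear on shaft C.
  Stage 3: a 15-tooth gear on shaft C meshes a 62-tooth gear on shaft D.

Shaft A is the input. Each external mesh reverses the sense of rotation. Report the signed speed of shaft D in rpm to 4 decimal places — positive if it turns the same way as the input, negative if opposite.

Stage 1 [84T→84T]: ω = 1267.0000×84/84 = 1267.0000 rpm, dir flips to −; running = −1267.0000
Stage 2 [84T→64T]: ω = 1267.0000×84/64 = 1662.9375 rpm, dir flips to +; running = +1662.9375
Stage 3 [15T→62T]: ω = 1662.9375×15/62 = 402.3236 rpm, dir flips to −; running = −402.3236

-402.3236 rpm (opposite to input, |ω| = 402.3236 rpm)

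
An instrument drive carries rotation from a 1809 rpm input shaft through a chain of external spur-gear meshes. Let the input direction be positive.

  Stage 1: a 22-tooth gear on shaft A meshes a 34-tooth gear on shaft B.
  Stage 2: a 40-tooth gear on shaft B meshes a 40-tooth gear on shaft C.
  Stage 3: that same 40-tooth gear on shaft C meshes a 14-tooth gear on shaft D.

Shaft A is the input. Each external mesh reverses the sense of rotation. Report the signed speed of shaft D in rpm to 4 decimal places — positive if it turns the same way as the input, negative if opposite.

-3344.3697 rpm (opposite to input, |ω| = 3344.3697 rpm)

Stage 1 [22T→34T]: ω = 1809.0000×22/34 = 1170.5294 rpm, dir flips to −; running = −1170.5294
Stage 2 [40T→40T]: ω = 1170.5294×40/40 = 1170.5294 rpm, dir flips to +; running = +1170.5294
Stage 3 [40T→14T]: ω = 1170.5294×40/14 = 3344.3697 rpm, dir flips to −; running = −3344.3697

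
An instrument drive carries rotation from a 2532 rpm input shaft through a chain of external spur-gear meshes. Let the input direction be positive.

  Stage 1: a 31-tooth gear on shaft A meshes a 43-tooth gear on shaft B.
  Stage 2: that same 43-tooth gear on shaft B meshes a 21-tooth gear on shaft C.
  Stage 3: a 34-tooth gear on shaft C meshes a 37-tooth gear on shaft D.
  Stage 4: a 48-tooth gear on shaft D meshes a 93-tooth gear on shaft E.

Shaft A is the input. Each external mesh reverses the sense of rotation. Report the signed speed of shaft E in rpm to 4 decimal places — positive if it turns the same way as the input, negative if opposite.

+1772.7259 rpm (same as input, |ω| = 1772.7259 rpm)

Stage 1 [31T→43T]: ω = 2532.0000×31/43 = 1825.3953 rpm, dir flips to −; running = −1825.3953
Stage 2 [43T→21T]: ω = 1825.3953×43/21 = 3737.7143 rpm, dir flips to +; running = +3737.7143
Stage 3 [34T→37T]: ω = 3737.7143×34/37 = 3434.6564 rpm, dir flips to −; running = −3434.6564
Stage 4 [48T→93T]: ω = 3434.6564×48/93 = 1772.7259 rpm, dir flips to +; running = +1772.7259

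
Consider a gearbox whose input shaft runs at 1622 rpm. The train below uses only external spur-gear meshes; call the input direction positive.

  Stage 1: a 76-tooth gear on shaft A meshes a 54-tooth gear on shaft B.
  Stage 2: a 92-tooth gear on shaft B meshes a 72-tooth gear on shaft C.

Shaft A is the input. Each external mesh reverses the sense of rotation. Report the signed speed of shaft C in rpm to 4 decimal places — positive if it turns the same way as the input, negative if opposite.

+2916.9300 rpm (same as input, |ω| = 2916.9300 rpm)

Stage 1 [76T→54T]: ω = 1622.0000×76/54 = 2282.8148 rpm, dir flips to −; running = −2282.8148
Stage 2 [92T→72T]: ω = 2282.8148×92/72 = 2916.9300 rpm, dir flips to +; running = +2916.9300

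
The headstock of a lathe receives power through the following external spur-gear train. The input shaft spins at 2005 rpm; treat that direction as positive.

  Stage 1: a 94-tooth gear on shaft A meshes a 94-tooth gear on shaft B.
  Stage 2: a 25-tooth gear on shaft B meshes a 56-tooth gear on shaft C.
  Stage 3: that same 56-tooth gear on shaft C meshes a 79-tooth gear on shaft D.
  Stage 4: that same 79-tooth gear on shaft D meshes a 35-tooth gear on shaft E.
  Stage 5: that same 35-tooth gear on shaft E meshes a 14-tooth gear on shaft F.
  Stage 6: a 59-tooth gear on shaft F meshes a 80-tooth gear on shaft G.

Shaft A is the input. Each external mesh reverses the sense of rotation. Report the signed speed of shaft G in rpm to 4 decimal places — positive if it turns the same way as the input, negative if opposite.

Stage 1 [94T→94T]: ω = 2005.0000×94/94 = 2005.0000 rpm, dir flips to −; running = −2005.0000
Stage 2 [25T→56T]: ω = 2005.0000×25/56 = 895.0893 rpm, dir flips to +; running = +895.0893
Stage 3 [56T→79T]: ω = 895.0893×56/79 = 634.4937 rpm, dir flips to −; running = −634.4937
Stage 4 [79T→35T]: ω = 634.4937×79/35 = 1432.1429 rpm, dir flips to +; running = +1432.1429
Stage 5 [35T→14T]: ω = 1432.1429×35/14 = 3580.3571 rpm, dir flips to −; running = −3580.3571
Stage 6 [59T→80T]: ω = 3580.3571×59/80 = 2640.5134 rpm, dir flips to +; running = +2640.5134

+2640.5134 rpm (same as input, |ω| = 2640.5134 rpm)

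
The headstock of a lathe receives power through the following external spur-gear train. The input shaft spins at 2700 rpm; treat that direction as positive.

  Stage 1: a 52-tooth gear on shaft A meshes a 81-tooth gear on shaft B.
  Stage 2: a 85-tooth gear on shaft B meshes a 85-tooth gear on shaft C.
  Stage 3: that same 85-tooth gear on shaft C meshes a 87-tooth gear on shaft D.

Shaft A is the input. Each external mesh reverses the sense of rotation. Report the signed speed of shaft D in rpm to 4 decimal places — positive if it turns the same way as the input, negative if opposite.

-1693.4866 rpm (opposite to input, |ω| = 1693.4866 rpm)

Stage 1 [52T→81T]: ω = 2700.0000×52/81 = 1733.3333 rpm, dir flips to −; running = −1733.3333
Stage 2 [85T→85T]: ω = 1733.3333×85/85 = 1733.3333 rpm, dir flips to +; running = +1733.3333
Stage 3 [85T→87T]: ω = 1733.3333×85/87 = 1693.4866 rpm, dir flips to −; running = −1693.4866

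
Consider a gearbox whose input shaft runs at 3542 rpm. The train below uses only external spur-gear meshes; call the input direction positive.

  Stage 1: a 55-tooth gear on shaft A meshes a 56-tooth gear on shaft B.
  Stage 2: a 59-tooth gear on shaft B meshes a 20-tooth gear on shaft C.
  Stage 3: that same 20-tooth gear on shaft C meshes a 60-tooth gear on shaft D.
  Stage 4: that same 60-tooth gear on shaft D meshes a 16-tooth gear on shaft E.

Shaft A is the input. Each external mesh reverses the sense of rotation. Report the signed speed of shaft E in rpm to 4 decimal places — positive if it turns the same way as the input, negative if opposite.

Stage 1 [55T→56T]: ω = 3542.0000×55/56 = 3478.7500 rpm, dir flips to −; running = −3478.7500
Stage 2 [59T→20T]: ω = 3478.7500×59/20 = 10262.3125 rpm, dir flips to +; running = +10262.3125
Stage 3 [20T→60T]: ω = 10262.3125×20/60 = 3420.7708 rpm, dir flips to −; running = −3420.7708
Stage 4 [60T→16T]: ω = 3420.7708×60/16 = 12827.8906 rpm, dir flips to +; running = +12827.8906

+12827.8906 rpm (same as input, |ω| = 12827.8906 rpm)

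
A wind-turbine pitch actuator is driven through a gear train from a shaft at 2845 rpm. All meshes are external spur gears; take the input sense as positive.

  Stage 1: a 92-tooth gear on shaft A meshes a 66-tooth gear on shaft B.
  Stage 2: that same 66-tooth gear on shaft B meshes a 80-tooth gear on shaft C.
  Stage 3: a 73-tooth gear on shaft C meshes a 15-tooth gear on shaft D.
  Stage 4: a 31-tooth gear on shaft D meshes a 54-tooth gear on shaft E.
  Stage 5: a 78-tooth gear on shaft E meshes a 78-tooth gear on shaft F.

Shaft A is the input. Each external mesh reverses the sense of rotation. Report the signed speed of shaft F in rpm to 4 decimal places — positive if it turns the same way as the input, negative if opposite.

-9140.7040 rpm (opposite to input, |ω| = 9140.7040 rpm)

Stage 1 [92T→66T]: ω = 2845.0000×92/66 = 3965.7576 rpm, dir flips to −; running = −3965.7576
Stage 2 [66T→80T]: ω = 3965.7576×66/80 = 3271.7500 rpm, dir flips to +; running = +3271.7500
Stage 3 [73T→15T]: ω = 3271.7500×73/15 = 15922.5167 rpm, dir flips to −; running = −15922.5167
Stage 4 [31T→54T]: ω = 15922.5167×31/54 = 9140.7040 rpm, dir flips to +; running = +9140.7040
Stage 5 [78T→78T]: ω = 9140.7040×78/78 = 9140.7040 rpm, dir flips to −; running = −9140.7040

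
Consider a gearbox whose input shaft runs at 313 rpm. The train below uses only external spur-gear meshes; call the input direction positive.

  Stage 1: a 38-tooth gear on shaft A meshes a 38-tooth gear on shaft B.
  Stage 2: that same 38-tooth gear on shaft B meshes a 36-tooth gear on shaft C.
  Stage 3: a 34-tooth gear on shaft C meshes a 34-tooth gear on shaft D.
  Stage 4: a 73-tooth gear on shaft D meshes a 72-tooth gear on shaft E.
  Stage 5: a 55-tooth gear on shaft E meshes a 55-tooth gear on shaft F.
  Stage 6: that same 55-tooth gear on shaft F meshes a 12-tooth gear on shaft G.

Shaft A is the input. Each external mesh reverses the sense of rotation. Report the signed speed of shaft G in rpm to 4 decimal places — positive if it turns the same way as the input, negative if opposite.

Stage 1 [38T→38T]: ω = 313.0000×38/38 = 313.0000 rpm, dir flips to −; running = −313.0000
Stage 2 [38T→36T]: ω = 313.0000×38/36 = 330.3889 rpm, dir flips to +; running = +330.3889
Stage 3 [34T→34T]: ω = 330.3889×34/34 = 330.3889 rpm, dir flips to −; running = −330.3889
Stage 4 [73T→72T]: ω = 330.3889×73/72 = 334.9776 rpm, dir flips to +; running = +334.9776
Stage 5 [55T→55T]: ω = 334.9776×55/55 = 334.9776 rpm, dir flips to −; running = −334.9776
Stage 6 [55T→12T]: ω = 334.9776×55/12 = 1535.3141 rpm, dir flips to +; running = +1535.3141

+1535.3141 rpm (same as input, |ω| = 1535.3141 rpm)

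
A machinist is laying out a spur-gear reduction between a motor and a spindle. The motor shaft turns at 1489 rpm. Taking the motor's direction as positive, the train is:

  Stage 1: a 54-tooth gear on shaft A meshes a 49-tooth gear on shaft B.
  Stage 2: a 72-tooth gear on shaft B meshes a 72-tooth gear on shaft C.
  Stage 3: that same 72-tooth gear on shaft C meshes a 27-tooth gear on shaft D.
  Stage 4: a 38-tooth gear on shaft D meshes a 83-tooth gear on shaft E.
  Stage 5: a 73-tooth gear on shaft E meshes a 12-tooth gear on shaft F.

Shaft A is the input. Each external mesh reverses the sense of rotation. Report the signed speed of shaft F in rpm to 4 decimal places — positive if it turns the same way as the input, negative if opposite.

Stage 1 [54T→49T]: ω = 1489.0000×54/49 = 1640.9388 rpm, dir flips to −; running = −1640.9388
Stage 2 [72T→72T]: ω = 1640.9388×72/72 = 1640.9388 rpm, dir flips to +; running = +1640.9388
Stage 3 [72T→27T]: ω = 1640.9388×72/27 = 4375.8367 rpm, dir flips to −; running = −4375.8367
Stage 4 [38T→83T]: ω = 4375.8367×38/83 = 2003.3951 rpm, dir flips to +; running = +2003.3951
Stage 5 [73T→12T]: ω = 2003.3951×73/12 = 12187.3204 rpm, dir flips to −; running = −12187.3204

-12187.3204 rpm (opposite to input, |ω| = 12187.3204 rpm)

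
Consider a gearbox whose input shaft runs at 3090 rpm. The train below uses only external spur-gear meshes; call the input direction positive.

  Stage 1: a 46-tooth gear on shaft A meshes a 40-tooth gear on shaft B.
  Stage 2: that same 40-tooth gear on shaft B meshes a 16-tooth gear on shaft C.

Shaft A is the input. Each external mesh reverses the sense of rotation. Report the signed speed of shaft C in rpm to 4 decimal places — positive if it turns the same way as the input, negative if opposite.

Stage 1 [46T→40T]: ω = 3090.0000×46/40 = 3553.5000 rpm, dir flips to −; running = −3553.5000
Stage 2 [40T→16T]: ω = 3553.5000×40/16 = 8883.7500 rpm, dir flips to +; running = +8883.7500

+8883.7500 rpm (same as input, |ω| = 8883.7500 rpm)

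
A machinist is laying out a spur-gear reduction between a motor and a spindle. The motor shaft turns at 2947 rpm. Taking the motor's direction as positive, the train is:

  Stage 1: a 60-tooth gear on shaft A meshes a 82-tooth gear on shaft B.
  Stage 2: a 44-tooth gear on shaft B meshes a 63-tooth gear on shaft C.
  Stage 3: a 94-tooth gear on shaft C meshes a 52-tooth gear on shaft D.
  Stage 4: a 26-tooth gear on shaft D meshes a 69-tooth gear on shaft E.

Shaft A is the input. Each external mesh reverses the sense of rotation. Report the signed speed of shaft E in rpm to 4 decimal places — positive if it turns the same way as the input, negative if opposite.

Stage 1 [60T→82T]: ω = 2947.0000×60/82 = 2156.3415 rpm, dir flips to −; running = −2156.3415
Stage 2 [44T→63T]: ω = 2156.3415×44/63 = 1506.0163 rpm, dir flips to +; running = +1506.0163
Stage 3 [94T→52T]: ω = 1506.0163×94/52 = 2722.4140 rpm, dir flips to −; running = −2722.4140
Stage 4 [26T→69T]: ω = 2722.4140×26/69 = 1025.8372 rpm, dir flips to +; running = +1025.8372

+1025.8372 rpm (same as input, |ω| = 1025.8372 rpm)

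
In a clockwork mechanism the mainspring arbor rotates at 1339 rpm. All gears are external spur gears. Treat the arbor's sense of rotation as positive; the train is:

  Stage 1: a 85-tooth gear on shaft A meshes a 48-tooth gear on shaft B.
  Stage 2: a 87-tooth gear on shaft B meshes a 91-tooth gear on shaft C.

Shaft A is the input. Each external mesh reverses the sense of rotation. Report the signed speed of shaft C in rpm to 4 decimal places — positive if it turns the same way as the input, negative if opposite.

Stage 1 [85T→48T]: ω = 1339.0000×85/48 = 2371.1458 rpm, dir flips to −; running = −2371.1458
Stage 2 [87T→91T]: ω = 2371.1458×87/91 = 2266.9196 rpm, dir flips to +; running = +2266.9196

+2266.9196 rpm (same as input, |ω| = 2266.9196 rpm)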